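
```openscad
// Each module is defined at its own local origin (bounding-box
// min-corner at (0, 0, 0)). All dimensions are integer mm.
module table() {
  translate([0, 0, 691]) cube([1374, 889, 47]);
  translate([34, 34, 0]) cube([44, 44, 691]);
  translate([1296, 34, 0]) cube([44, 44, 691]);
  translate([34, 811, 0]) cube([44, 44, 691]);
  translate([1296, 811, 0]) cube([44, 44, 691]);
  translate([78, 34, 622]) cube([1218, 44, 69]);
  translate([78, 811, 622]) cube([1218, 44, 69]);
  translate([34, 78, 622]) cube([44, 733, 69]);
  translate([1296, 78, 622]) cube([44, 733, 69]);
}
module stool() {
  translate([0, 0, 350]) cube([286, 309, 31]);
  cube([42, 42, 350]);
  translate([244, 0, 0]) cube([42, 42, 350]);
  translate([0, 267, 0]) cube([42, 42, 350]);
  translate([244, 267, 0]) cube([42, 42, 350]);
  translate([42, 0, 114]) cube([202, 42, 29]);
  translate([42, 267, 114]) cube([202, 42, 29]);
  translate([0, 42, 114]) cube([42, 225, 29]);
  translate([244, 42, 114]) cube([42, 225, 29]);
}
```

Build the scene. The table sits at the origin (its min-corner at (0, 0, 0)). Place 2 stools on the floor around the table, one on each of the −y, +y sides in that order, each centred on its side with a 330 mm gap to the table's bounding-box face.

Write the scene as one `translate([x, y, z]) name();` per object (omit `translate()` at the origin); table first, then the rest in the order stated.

table();
translate([544, -639, 0]) stool();
translate([544, 1219, 0]) stool();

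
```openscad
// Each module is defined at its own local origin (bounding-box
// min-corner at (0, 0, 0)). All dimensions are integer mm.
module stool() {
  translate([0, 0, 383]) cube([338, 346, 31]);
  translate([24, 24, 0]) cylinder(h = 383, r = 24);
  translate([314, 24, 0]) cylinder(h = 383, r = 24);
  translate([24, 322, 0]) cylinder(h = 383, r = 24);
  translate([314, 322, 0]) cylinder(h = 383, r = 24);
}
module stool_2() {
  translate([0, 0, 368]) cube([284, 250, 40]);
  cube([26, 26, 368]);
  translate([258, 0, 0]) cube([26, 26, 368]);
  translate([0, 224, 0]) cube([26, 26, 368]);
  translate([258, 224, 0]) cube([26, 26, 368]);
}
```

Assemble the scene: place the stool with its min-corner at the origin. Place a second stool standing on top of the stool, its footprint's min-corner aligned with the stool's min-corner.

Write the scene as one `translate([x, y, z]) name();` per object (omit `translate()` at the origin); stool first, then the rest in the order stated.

stool();
translate([0, 0, 414]) stool_2();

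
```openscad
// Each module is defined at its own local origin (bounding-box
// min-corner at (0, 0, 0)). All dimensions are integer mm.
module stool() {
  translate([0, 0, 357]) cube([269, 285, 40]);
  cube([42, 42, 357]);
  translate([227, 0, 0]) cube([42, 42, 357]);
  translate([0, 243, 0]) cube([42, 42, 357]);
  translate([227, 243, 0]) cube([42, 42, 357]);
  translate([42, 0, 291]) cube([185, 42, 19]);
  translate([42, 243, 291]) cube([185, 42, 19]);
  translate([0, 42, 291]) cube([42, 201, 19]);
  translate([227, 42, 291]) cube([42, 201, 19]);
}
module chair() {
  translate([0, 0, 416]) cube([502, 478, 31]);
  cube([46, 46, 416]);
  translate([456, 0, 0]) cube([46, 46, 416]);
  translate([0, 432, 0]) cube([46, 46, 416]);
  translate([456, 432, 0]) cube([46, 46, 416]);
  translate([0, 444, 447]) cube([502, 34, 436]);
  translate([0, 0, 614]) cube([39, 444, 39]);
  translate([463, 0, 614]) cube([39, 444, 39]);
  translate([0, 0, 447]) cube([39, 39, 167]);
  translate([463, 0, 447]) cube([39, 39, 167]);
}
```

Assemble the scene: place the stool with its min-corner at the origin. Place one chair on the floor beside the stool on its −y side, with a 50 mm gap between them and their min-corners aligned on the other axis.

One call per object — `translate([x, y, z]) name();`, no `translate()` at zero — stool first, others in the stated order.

stool();
translate([0, -528, 0]) chair();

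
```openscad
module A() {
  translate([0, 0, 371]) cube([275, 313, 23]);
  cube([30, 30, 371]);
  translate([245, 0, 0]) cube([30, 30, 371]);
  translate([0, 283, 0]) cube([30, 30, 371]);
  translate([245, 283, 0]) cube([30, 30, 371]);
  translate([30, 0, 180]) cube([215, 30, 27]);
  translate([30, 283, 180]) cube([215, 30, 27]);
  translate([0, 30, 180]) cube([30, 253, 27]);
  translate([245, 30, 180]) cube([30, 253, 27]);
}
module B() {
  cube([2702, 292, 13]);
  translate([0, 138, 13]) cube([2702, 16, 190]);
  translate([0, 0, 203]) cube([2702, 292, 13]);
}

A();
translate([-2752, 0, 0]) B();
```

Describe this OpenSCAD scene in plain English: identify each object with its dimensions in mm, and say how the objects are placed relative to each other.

A is a four-legged stool. The seat is a 275×313×23 mm slab whose top surface is at z = 394 mm; four square legs, each 30×30 mm in cross-section, run from the floor (z = 0) to the underside of the seat, each flush with a corner of the seat. Four stretchers, 30 mm wide and 27 mm tall, connect adjacent legs with their undersides at z = 180 mm, each running between the inner faces of the legs it joins and aligned with the legs' outer faces on the other axis.

B is an I-beam lying along x, 2702 mm long. Overall section height 216 mm. Two flanges 292 mm wide (y) and 13 mm thick, one on the floor and one at the top; a web 16 mm thick runs between them, centred on the flange width.

The I-beam is on the floor beside the stool on its −x side.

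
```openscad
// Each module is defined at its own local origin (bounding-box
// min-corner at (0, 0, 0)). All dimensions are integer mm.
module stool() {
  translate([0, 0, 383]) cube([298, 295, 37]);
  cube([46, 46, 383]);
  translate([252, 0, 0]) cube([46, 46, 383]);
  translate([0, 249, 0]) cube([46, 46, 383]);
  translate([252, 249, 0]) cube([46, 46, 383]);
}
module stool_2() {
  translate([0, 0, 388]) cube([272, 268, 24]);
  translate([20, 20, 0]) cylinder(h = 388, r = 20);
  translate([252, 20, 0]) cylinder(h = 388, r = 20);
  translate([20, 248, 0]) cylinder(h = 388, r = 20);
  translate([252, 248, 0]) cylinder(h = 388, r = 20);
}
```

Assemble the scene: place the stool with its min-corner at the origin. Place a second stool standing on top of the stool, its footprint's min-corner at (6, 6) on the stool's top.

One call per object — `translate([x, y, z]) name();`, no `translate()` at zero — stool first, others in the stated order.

stool();
translate([6, 6, 420]) stool_2();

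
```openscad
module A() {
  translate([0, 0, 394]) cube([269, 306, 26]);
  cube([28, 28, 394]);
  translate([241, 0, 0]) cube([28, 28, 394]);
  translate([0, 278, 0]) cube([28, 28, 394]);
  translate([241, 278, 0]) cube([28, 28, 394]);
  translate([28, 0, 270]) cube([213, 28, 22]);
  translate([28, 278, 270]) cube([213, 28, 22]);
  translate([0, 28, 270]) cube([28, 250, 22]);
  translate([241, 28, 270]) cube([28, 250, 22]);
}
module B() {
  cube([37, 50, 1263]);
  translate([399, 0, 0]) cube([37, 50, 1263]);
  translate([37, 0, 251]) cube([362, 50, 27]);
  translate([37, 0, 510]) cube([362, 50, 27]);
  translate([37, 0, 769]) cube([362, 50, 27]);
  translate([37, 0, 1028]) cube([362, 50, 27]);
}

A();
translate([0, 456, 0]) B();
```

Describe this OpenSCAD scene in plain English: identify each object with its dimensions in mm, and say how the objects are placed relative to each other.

A is a simple wooden stool: a rectangular seat 269 mm (x) by 306 mm (y), 26 mm thick, top face at z = 420 mm, on four square legs, each 28×28 mm in cross-section. The legs rest on z = 0, each flush with a corner of the seat. Four stretchers, 28 mm wide and 22 mm tall, connect adjacent legs with their undersides at z = 270 mm, each running between the inner faces of the legs it joins and aligned with the legs' outer faces on the other axis.

B is a straight ladder. Two 37×50 mm vertical rails, 1263 mm tall, stand 436 mm apart (outside-to-outside) with their front faces coplanar on the −y side. 4 rungs, each 50 mm deep and 27 mm tall, span between the inner faces of the rails, front faces flush with the rails. The lowest rung's underside is at z = 251 mm and rungs are spaced 259 mm apart (underside to underside).

The ladder is on the floor beside the stool on its +y side.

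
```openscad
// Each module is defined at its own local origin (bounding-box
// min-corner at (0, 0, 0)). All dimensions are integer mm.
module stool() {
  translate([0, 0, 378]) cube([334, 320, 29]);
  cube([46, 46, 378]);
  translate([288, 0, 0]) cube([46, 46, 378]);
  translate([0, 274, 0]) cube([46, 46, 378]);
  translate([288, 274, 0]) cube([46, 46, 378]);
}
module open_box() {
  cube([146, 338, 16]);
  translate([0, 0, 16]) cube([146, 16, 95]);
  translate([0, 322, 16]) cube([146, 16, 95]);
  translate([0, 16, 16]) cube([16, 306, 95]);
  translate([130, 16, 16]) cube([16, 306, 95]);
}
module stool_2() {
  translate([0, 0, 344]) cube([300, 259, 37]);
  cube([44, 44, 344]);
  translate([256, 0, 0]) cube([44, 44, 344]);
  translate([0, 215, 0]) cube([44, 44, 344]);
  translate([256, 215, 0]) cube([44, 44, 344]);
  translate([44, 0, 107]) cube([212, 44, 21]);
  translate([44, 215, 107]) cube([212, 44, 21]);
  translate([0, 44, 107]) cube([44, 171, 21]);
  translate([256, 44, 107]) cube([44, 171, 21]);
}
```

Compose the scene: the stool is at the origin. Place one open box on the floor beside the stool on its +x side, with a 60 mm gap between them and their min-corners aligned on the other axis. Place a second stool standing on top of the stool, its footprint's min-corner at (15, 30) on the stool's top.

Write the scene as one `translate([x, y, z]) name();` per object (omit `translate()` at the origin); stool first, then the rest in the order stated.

stool();
translate([394, 0, 0]) open_box();
translate([15, 30, 407]) stool_2();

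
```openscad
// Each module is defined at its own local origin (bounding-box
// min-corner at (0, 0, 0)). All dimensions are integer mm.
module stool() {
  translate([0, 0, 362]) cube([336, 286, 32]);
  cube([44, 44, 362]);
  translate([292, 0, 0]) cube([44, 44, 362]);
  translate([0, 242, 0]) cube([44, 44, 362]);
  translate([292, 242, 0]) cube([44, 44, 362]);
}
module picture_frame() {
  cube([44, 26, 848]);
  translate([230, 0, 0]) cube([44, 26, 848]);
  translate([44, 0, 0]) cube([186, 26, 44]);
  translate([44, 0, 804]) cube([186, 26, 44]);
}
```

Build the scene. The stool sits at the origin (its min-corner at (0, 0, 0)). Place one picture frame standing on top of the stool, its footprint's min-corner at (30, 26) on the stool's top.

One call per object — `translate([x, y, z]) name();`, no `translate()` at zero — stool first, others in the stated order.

stool();
translate([30, 26, 394]) picture_frame();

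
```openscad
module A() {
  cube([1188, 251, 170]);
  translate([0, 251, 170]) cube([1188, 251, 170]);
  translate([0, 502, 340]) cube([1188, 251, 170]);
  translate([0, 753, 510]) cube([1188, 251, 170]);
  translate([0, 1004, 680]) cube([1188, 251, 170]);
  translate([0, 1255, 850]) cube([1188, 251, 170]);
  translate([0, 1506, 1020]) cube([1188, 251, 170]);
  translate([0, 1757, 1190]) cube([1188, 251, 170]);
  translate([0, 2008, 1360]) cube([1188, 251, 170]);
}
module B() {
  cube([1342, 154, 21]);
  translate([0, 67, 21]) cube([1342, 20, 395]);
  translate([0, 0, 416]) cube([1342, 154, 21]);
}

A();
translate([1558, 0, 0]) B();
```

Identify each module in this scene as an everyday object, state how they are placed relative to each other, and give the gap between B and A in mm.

A is a staircase. B is an I-beam. The I-beam is on the floor beside the staircase on its +x side. The gap between the I-beam and the staircase is 370 mm.

The I-beam's nearest face is 370 mm from the staircase's +x face.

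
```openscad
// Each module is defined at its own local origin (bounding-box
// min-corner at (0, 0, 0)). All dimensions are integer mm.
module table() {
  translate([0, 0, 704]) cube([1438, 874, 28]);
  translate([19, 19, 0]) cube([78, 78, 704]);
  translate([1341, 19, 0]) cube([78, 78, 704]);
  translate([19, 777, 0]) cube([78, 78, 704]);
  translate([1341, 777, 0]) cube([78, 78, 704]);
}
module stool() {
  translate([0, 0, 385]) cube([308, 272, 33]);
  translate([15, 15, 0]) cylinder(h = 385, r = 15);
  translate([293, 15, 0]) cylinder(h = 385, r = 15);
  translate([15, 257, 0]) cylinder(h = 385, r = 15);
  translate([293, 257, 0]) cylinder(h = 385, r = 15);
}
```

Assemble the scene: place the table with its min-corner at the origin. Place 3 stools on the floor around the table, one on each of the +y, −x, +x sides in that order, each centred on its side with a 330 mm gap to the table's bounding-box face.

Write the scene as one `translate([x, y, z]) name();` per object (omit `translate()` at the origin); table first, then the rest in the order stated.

table();
translate([565, 1204, 0]) stool();
translate([-638, 301, 0]) stool();
translate([1768, 301, 0]) stool();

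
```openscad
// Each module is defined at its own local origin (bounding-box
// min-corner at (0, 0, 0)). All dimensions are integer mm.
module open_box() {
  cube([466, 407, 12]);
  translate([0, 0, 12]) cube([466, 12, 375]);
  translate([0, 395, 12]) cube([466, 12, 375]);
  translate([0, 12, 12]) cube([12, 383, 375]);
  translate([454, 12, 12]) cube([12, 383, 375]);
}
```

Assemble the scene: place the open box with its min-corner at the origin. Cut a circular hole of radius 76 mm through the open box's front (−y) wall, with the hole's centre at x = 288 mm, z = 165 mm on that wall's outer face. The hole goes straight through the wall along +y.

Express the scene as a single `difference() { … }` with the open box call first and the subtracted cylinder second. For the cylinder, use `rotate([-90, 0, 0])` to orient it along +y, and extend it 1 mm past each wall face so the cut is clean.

difference() {
  open_box();
  translate([288, -1, 165]) rotate([-90, 0, 0]) cylinder(h = 14, r = 76);
}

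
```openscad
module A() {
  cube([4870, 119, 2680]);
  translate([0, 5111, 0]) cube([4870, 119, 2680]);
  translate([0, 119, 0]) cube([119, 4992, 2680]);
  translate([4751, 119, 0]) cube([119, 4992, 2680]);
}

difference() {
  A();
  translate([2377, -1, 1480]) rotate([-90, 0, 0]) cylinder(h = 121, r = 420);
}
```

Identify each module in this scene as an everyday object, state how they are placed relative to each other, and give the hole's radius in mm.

The subtracted cylinder has r = 420 mm.

A is a house frame. The house frame has a circular hole through its front wall. The hole's radius is 420 mm.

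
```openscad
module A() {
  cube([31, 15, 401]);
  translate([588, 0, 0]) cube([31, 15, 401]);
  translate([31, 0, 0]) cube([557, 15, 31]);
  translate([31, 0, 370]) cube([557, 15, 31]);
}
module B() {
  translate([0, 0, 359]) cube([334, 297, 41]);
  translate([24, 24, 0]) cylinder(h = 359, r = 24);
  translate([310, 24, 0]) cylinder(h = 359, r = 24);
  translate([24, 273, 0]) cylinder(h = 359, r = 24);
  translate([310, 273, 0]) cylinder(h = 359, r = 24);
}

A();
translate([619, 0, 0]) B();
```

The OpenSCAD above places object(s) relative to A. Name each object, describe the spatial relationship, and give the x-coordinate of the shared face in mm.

The picture frame's +x face and the stool's −x face are both at x = 619 mm.

A is a picture frame. B is a stool. The stool is against the picture frame's +x side, with their −y faces flush. The x-coordinate of the shared face is 619 mm.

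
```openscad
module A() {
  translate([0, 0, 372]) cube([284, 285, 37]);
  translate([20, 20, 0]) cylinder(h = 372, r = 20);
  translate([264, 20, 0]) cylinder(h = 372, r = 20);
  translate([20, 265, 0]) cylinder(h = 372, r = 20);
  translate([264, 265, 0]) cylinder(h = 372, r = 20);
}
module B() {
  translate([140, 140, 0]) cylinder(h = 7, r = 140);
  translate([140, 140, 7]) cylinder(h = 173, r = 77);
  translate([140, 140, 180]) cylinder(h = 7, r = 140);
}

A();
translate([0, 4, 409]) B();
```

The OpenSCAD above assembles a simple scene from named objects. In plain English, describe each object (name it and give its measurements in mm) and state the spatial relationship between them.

A is a simple wooden stool: a rectangular seat 284 mm (x) by 285 mm (y), 37 mm thick, top face at z = 409 mm, on four round legs, each 40 mm in diameter. The legs rest on z = 0, each leg's axis is inset half a diameter from the nearest pair of seat edges (so the leg's bounding box is flush with the corner).

B is a spool: two coaxial disc flanges of radius 140 mm and thickness 7 mm, joined by a core cylinder of radius 77 mm and height 173 mm. The lower flange rests on z = 0 and the three cylinders share a vertical axis.

The spool is on top of the stool.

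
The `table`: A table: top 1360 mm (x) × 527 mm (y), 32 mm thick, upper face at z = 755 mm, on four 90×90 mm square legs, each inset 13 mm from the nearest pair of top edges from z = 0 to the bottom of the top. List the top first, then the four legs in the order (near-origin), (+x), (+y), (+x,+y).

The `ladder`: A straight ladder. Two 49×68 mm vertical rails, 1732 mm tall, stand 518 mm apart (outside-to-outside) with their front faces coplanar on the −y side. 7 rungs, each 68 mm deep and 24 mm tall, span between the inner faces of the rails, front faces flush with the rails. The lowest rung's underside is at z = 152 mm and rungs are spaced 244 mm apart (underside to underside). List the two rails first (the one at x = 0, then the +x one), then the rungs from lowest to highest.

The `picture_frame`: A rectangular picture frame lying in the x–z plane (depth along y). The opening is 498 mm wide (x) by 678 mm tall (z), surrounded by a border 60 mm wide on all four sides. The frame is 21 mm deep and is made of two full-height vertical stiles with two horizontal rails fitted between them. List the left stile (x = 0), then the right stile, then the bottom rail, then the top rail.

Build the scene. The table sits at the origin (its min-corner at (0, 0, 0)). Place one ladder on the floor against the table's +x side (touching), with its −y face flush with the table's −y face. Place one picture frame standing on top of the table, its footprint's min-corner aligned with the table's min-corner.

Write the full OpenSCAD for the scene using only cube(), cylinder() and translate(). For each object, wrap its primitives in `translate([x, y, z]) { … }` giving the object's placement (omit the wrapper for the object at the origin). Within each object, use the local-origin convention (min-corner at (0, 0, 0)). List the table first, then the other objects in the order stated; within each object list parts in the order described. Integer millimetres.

translate([0, 0, 723]) cube([1360, 527, 32]);
translate([13, 13, 0]) cube([90, 90, 723]);
translate([1257, 13, 0]) cube([90, 90, 723]);
translate([13, 424, 0]) cube([90, 90, 723]);
translate([1257, 424, 0]) cube([90, 90, 723]);
translate([1360, 0, 0]) {
  cube([49, 68, 1732]);
  translate([469, 0, 0]) cube([49, 68, 1732]);
  translate([49, 0, 152]) cube([420, 68, 24]);
  translate([49, 0, 396]) cube([420, 68, 24]);
  translate([49, 0, 640]) cube([420, 68, 24]);
  translate([49, 0, 884]) cube([420, 68, 24]);
  translate([49, 0, 1128]) cube([420, 68, 24]);
  translate([49, 0, 1372]) cube([420, 68, 24]);
  translate([49, 0, 1616]) cube([420, 68, 24]);
}
translate([0, 0, 755]) {
  cube([60, 21, 798]);
  translate([558, 0, 0]) cube([60, 21, 798]);
  translate([60, 0, 0]) cube([498, 21, 60]);
  translate([60, 0, 738]) cube([498, 21, 60]);
}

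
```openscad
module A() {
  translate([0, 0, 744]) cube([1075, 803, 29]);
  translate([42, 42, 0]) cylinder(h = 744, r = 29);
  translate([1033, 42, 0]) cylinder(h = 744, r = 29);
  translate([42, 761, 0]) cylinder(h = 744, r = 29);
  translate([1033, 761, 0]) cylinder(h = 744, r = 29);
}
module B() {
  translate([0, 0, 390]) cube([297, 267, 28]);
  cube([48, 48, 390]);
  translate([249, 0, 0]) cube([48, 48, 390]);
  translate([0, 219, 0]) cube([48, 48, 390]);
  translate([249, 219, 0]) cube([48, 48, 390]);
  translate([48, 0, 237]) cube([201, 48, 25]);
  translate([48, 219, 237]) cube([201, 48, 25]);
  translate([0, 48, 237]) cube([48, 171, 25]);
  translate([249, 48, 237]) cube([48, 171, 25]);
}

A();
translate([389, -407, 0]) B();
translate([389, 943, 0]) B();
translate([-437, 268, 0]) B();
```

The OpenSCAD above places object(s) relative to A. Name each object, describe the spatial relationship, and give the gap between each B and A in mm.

Each stool's nearest face is 140 mm from the table's bounding box.

A is a table. B is a stool. Three stools sit around the table at the −y, +y, −x sides. The gap between each stool and the table is 140 mm.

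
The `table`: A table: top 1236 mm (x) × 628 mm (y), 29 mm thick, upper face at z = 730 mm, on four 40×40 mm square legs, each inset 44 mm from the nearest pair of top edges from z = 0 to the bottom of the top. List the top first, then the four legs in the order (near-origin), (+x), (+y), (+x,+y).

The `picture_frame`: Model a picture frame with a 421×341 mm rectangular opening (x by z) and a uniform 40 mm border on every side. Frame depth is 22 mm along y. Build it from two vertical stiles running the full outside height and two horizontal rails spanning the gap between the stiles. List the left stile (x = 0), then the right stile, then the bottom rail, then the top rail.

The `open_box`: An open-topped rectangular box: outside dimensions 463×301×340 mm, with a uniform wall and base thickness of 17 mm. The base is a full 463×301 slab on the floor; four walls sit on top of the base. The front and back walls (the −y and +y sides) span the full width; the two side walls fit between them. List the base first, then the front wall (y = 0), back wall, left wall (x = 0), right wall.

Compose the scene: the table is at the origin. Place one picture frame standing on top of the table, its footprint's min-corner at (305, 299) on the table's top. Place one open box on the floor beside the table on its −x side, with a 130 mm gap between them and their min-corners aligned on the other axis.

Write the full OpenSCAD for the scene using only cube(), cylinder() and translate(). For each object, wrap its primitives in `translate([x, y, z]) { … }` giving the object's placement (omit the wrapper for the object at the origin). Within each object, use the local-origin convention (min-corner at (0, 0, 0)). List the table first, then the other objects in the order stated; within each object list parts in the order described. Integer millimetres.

translate([0, 0, 701]) cube([1236, 628, 29]);
translate([44, 44, 0]) cube([40, 40, 701]);
translate([1152, 44, 0]) cube([40, 40, 701]);
translate([44, 544, 0]) cube([40, 40, 701]);
translate([1152, 544, 0]) cube([40, 40, 701]);
translate([305, 299, 730]) {
  cube([40, 22, 421]);
  translate([461, 0, 0]) cube([40, 22, 421]);
  translate([40, 0, 0]) cube([421, 22, 40]);
  translate([40, 0, 381]) cube([421, 22, 40]);
}
translate([-593, 0, 0]) {
  cube([463, 301, 17]);
  translate([0, 0, 17]) cube([463, 17, 323]);
  translate([0, 284, 17]) cube([463, 17, 323]);
  translate([0, 17, 17]) cube([17, 267, 323]);
  translate([446, 17, 17]) cube([17, 267, 323]);
}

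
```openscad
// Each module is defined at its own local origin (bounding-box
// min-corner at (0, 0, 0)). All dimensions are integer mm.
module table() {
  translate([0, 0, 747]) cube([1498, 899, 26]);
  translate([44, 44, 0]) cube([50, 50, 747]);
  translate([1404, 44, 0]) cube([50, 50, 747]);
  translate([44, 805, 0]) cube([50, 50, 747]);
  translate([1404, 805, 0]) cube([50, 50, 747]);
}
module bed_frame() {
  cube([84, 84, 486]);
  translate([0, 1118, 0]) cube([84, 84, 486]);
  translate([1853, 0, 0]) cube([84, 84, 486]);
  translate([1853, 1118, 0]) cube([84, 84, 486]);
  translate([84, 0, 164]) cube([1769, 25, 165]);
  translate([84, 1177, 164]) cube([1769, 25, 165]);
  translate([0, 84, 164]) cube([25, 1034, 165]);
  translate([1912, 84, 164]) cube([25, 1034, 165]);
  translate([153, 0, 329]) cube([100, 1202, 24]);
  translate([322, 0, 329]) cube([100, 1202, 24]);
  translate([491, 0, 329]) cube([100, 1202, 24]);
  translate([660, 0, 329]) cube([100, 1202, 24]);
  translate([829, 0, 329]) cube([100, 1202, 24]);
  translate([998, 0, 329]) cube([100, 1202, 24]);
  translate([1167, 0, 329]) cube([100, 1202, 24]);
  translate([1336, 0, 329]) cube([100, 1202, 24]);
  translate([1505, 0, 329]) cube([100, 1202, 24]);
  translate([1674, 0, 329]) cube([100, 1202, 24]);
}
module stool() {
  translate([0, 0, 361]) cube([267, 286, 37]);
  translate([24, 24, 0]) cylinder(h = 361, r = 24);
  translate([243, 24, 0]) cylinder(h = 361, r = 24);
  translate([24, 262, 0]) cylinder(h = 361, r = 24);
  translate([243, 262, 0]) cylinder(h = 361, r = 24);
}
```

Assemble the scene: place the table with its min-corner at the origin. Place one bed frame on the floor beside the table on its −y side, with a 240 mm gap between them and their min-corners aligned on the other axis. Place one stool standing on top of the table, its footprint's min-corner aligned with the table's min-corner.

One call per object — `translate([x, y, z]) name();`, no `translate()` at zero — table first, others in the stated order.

table();
translate([0, -1442, 0]) bed_frame();
translate([0, 0, 773]) stool();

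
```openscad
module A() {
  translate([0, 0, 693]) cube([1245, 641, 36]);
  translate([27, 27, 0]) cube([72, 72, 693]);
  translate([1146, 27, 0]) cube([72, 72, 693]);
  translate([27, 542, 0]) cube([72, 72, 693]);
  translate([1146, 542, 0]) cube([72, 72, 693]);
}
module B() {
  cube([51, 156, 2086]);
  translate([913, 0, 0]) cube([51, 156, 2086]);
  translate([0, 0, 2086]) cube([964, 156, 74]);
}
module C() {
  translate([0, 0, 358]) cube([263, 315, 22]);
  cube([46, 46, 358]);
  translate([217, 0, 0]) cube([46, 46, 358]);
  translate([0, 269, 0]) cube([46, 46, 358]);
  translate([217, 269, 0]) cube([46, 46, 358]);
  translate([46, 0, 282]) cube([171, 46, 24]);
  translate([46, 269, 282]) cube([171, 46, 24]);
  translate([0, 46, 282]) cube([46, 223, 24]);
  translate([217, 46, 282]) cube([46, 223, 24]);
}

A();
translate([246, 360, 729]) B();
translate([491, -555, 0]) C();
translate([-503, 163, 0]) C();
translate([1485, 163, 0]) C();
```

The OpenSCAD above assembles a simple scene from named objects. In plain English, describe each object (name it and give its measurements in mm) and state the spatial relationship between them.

A is a table with a 1245×641 mm rectangular top, 36 mm thick, top surface at z = 729 mm, supported by four 72×72 mm square legs, each inset 27 mm from the nearest pair of top edges, running from the floor.

B is a rectangular door frame: two vertical jambs of 51×156 mm section, 2086 mm tall, with a clear opening 862 mm wide between their inner faces. A header 74 mm tall and 156 mm deep lies on top of the jambs and spans the full outside width.

C is a four-legged stool. The seat is 263×315 mm, 22 mm thick, top at z = 380 mm. It stands on four square legs, each 46×46 mm in cross-section, from z = 0 to the seat underside, each flush with a corner of the seat. Four stretchers, 46 mm wide and 24 mm tall, connect adjacent legs with their undersides at z = 282 mm, each running between the inner faces of the legs it joins and aligned with the legs' outer faces on the other axis.

The door frame is on top of the table. Three stools sit around the table at the −y, −x, +x sides.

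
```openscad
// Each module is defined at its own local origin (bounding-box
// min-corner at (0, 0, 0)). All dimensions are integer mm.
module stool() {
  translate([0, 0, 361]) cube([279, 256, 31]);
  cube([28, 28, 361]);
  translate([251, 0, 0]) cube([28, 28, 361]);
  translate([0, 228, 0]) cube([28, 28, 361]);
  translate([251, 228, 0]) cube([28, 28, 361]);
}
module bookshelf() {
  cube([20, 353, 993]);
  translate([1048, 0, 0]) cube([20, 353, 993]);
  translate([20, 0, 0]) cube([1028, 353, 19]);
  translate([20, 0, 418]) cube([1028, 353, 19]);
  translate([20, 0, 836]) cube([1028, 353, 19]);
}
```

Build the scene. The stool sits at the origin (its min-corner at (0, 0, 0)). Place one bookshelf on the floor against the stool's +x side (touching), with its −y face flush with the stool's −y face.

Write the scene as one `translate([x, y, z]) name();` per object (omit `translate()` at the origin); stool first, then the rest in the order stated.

stool();
translate([279, 0, 0]) bookshelf();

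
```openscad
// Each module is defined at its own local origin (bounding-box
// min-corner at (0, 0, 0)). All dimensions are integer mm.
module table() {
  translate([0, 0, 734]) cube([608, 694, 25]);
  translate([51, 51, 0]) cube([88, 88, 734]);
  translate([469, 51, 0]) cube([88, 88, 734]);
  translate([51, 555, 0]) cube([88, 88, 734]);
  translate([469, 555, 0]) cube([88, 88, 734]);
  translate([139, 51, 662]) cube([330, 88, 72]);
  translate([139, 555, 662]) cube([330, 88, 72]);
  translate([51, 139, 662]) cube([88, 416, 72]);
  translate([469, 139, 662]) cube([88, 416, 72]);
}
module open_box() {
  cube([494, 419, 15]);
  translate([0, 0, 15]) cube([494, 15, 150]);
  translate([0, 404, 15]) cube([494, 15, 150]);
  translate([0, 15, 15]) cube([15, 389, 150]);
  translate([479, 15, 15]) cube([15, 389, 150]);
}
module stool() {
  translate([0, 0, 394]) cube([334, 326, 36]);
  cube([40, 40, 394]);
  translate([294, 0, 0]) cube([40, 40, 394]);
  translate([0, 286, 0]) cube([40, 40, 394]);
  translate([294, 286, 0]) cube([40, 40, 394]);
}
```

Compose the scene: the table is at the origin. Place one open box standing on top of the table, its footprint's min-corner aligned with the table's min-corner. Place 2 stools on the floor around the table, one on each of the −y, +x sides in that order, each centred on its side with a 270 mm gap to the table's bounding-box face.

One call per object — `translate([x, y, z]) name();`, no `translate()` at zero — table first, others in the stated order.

table();
translate([0, 0, 759]) open_box();
translate([137, -596, 0]) stool();
translate([878, 184, 0]) stool();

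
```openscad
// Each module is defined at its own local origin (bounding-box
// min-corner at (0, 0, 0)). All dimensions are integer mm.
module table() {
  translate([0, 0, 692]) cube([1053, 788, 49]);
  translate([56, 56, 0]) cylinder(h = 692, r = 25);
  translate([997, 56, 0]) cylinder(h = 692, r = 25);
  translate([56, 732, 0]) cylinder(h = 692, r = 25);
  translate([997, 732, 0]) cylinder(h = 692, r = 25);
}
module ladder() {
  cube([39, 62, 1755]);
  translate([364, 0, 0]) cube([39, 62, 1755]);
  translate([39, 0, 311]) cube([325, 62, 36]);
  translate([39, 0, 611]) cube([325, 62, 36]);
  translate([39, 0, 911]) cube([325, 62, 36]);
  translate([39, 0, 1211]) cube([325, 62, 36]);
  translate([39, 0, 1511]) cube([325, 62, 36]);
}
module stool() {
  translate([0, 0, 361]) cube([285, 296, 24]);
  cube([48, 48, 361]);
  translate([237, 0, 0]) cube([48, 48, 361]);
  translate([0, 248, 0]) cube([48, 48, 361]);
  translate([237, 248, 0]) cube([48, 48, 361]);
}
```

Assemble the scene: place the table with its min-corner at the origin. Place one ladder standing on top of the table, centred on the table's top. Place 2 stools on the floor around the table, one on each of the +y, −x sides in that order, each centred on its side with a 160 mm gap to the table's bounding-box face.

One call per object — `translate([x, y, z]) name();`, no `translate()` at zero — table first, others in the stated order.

table();
translate([325, 363, 741]) ladder();
translate([384, 948, 0]) stool();
translate([-445, 246, 0]) stool();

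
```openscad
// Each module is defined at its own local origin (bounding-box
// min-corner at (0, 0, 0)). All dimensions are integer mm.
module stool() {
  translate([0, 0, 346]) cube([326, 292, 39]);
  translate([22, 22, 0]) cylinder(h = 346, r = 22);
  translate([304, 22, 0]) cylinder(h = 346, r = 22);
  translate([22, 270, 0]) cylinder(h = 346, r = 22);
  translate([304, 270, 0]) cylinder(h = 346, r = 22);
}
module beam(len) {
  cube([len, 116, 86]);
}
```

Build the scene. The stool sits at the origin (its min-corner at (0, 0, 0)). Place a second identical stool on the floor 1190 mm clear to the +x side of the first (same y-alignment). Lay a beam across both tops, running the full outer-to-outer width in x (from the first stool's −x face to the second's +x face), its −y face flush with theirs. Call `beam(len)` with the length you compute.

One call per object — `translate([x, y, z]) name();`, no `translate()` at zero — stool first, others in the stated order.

stool();
translate([1516, 0, 0]) stool();
translate([0, 0, 385]) beam(1842);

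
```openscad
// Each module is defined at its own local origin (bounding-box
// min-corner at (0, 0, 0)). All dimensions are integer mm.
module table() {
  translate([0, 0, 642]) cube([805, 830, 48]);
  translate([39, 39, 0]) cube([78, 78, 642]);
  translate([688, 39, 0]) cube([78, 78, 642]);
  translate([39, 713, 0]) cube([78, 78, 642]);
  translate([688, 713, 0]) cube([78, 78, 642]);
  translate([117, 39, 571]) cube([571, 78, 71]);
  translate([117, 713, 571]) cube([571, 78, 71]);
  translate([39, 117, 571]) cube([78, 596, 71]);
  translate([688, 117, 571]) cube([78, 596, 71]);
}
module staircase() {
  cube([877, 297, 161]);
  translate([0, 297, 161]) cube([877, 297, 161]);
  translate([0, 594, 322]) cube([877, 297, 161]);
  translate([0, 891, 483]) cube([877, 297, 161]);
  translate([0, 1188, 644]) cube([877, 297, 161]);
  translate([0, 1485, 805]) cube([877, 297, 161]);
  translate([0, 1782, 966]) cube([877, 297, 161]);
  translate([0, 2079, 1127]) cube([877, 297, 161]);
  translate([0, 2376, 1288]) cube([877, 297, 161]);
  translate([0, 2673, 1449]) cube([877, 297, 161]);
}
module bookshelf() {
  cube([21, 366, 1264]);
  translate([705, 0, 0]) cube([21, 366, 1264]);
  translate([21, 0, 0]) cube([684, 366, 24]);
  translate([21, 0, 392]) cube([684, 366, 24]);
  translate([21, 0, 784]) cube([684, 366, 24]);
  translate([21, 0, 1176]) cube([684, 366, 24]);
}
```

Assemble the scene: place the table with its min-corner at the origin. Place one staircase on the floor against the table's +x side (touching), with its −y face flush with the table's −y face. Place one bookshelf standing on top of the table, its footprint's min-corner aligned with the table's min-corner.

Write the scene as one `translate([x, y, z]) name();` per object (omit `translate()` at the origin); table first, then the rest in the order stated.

table();
translate([805, 0, 0]) staircase();
translate([0, 0, 690]) bookshelf();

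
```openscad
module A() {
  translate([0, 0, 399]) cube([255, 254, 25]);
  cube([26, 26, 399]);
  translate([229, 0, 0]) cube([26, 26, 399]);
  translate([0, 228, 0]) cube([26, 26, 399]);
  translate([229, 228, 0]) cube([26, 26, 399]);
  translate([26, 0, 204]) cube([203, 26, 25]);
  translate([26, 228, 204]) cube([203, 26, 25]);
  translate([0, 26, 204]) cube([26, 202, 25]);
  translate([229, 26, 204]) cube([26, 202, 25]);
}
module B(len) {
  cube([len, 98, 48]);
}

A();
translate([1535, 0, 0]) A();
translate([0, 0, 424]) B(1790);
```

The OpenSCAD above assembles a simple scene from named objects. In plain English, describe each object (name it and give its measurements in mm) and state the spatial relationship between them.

A is a simple wooden stool: a rectangular seat 255 mm (x) by 254 mm (y), 25 mm thick, top face at z = 424 mm, on four square legs, each 26×26 mm in cross-section. The legs rest on z = 0, each flush with a corner of the seat. Four stretchers, 26 mm wide and 25 mm tall, connect adjacent legs with their undersides at z = 204 mm, each running between the inner faces of the legs it joins and aligned with the legs' outer faces on the other axis.

B is a rectangular beam 1790 mm long (x), 98 mm deep (y), 48 mm thick (z).

The beam spans the tops of two stools placed 1280 mm apart, resting at z = 424 mm.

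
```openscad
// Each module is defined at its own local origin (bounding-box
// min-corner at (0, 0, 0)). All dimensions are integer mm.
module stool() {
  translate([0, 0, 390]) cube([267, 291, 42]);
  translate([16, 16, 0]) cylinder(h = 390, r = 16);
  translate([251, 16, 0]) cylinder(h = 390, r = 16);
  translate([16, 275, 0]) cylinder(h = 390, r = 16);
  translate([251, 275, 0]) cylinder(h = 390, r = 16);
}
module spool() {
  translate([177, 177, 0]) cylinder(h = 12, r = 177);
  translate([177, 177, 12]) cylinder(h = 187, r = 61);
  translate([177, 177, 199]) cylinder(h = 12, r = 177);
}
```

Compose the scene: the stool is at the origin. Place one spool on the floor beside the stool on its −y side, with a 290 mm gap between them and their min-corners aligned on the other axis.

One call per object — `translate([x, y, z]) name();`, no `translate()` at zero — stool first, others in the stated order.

stool();
translate([0, -644, 0]) spool();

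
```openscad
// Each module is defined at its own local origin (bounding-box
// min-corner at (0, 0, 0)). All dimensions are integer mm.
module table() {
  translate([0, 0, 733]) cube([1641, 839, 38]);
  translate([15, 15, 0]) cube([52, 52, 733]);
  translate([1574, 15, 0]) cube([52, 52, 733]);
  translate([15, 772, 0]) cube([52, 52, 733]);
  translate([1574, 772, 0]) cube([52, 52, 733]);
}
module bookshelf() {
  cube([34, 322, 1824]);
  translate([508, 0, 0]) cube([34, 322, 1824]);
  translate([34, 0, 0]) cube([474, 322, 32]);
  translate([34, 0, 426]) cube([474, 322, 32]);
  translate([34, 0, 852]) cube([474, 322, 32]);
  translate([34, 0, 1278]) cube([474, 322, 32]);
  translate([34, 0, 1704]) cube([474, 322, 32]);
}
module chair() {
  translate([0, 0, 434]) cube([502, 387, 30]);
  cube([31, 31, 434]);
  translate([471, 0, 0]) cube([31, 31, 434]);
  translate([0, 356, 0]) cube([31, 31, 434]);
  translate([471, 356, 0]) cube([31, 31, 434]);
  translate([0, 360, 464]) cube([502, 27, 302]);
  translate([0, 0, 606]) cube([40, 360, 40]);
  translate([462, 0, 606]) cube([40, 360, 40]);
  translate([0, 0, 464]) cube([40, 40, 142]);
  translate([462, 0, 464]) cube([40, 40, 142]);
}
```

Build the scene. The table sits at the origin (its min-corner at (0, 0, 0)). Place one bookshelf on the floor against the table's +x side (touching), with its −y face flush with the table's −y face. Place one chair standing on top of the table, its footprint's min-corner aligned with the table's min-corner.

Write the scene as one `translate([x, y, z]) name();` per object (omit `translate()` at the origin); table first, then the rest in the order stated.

table();
translate([1641, 0, 0]) bookshelf();
translate([0, 0, 771]) chair();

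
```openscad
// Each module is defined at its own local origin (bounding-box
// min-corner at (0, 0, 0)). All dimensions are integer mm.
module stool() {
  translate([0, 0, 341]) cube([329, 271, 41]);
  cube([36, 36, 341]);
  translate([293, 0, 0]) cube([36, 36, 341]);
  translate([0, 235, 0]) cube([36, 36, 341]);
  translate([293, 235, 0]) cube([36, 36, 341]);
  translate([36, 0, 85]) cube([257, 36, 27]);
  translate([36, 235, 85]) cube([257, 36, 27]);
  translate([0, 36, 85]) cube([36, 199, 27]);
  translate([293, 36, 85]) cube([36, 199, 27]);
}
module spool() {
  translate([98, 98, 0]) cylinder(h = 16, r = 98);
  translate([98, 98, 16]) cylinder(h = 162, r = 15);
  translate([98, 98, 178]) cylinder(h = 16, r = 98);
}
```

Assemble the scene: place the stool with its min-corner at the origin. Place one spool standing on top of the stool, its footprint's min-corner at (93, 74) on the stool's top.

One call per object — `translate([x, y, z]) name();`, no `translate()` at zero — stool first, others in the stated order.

stool();
translate([93, 74, 382]) spool();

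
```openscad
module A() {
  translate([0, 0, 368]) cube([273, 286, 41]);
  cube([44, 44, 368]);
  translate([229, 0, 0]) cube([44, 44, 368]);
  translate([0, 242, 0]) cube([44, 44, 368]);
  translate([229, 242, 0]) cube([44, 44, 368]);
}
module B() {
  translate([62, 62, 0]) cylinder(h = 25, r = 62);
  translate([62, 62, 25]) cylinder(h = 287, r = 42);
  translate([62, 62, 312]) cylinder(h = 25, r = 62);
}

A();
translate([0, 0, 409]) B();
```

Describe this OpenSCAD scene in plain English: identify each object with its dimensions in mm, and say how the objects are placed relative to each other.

A is a four-legged stool. The seat is 273×286 mm, 41 mm thick, top at z = 409 mm. It stands on four square legs, each 44×44 mm in cross-section, from z = 0 to the seat underside, each flush with a corner of the seat.

B is a spool: two coaxial disc flanges of radius 62 mm and thickness 25 mm, joined by a core cylinder of radius 42 mm and height 287 mm. The lower flange rests on z = 0 and the three cylinders share a vertical axis.

The spool is on top of the stool.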